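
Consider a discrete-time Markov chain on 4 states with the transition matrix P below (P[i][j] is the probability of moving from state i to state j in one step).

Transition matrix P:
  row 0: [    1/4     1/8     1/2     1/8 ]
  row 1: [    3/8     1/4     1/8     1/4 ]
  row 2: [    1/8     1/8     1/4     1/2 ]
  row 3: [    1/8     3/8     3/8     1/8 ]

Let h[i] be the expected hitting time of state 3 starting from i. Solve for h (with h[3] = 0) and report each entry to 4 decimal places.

h = [3.6129, 3.5613, 2.5290, 0.0000]

First-step conditioning: h[3] = 0; for i ≠ 3, h[i] = 1 + Σ_k P[i][k]·h[k].
  h[0] = 1 + 1/4·h[0] + 1/8·h[1] + 1/2·h[2]
  h[1] = 1 + 3/8·h[0] + 1/4·h[1] + 1/8·h[2]
  h[2] = 1 + 1/8·h[0] + 1/8·h[1] + 1/4·h[2]
Solving the 3×3 linear system over states ≠ 3 gives exactly h = [112/31, 552/155, 392/155, 0] (h[3] = 0 is the target).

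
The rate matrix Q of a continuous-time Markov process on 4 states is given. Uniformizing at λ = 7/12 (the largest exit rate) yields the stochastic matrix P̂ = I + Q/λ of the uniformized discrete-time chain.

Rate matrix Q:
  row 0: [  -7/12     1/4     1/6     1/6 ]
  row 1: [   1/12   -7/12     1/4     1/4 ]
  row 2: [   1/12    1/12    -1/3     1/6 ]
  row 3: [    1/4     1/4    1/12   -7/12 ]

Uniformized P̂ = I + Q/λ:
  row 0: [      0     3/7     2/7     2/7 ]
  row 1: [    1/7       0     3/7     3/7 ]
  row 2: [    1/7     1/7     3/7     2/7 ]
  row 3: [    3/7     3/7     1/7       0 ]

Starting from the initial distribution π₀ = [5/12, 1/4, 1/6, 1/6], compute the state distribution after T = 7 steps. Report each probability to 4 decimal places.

t=0: π = [0.4167, 0.2500, 0.1667, 0.1667]
t=1: π = [0.1310, 0.2738, 0.3214, 0.2738]
t=2: π = [0.2024, 0.2194, 0.3316, 0.2466]
t=3: π = [0.1844, 0.2398, 0.3292, 0.2466]
t=4: π = [0.1870, 0.2317, 0.3318, 0.2495]
t=5: π = [0.1874, 0.2345, 0.3306, 0.2475]
t=6: π = [0.1868, 0.2336, 0.3311, 0.2485]
t=7: π = [0.1872, 0.2338, 0.3309, 0.2481]

π = [0.1872, 0.2338, 0.3309, 0.2481]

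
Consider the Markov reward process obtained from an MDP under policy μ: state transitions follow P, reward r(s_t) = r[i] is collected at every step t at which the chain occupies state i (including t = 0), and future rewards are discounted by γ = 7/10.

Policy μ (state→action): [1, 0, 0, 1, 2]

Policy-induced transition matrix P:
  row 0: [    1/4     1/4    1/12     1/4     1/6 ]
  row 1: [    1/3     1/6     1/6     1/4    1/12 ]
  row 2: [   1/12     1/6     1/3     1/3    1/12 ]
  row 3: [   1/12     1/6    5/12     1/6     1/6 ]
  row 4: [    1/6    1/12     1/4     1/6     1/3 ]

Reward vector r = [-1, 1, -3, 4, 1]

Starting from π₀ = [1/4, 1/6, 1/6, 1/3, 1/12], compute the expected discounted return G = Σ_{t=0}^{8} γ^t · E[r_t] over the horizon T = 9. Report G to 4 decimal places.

t=0: π = [0.2500, 0.1667, 0.1667, 0.3333, 0.0833], E[r] = 0.8333, γ^t·E[r] = 0.833333, running G = 0.833333
t=1: π = [0.1736, 0.1806, 0.2639, 0.2292, 0.1528], E[r] = 0.2847, γ^t·E[r] = 0.199306, running G = 1.032639
t=2: π = [0.1701, 0.1684, 0.2662, 0.2402, 0.1551], E[r] = 0.3154, γ^t·E[r] = 0.154543, running G = 1.187182
t=3: π = [0.1667, 0.1679, 0.2698, 0.2392, 0.1563], E[r] = 0.3050, γ^t·E[r] = 0.104624, running G = 1.291805
t=4: π = [0.1661, 0.1675, 0.2706, 0.2395, 0.1562], E[r] = 0.3040, γ^t·E[r] = 0.072990, running G = 1.364796
t=5: π = [0.1659, 0.1675, 0.2708, 0.2396, 0.1562], E[r] = 0.3036, γ^t·E[r] = 0.051022, running G = 1.415818
t=6: π = [0.1659, 0.1675, 0.2709, 0.2396, 0.1562], E[r] = 0.3035, γ^t·E[r] = 0.035703, running G = 1.451521
t=7: π = [0.1659, 0.1675, 0.2709, 0.2396, 0.1562], E[r] = 0.3034, γ^t·E[r] = 0.024990, running G = 1.476511
t=8: π = [0.1659, 0.1675, 0.2709, 0.2396, 0.1562], E[r] = 0.3034, γ^t·E[r] = 0.017493, running G = 1.494003

G = 1.4940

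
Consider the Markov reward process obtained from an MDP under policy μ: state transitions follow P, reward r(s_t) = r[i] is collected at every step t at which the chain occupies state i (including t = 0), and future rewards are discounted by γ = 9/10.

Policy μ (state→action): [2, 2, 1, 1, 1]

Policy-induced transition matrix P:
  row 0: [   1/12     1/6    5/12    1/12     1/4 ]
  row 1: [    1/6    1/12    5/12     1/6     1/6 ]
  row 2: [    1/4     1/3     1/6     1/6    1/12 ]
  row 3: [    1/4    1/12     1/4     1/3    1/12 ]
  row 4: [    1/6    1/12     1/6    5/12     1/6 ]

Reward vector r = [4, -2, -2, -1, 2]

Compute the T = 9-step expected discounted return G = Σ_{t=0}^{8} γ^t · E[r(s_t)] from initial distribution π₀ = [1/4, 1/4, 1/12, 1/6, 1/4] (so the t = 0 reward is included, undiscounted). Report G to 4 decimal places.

G = 0.3462

t=0: π = [0.2500, 0.2500, 0.0833, 0.1667, 0.2500], E[r] = 0.6667, γ^t·E[r] = 0.666667, running G = 0.666667
t=1: π = [0.1667, 0.1250, 0.3056, 0.2361, 0.1667], E[r] = -0.0972, γ^t·E[r] = -0.087500, running G = 0.579167
t=2: π = [0.1979, 0.1736, 0.2593, 0.2338, 0.1354], E[r] = -0.0370, γ^t·E[r] = -0.030000, running G = 0.549167
t=3: π = [0.1913, 0.1646, 0.2790, 0.2230, 0.1421], E[r] = -0.0611, γ^t·E[r] = -0.044578, running G = 0.504589
t=4: π = [0.1926, 0.1690, 0.2742, 0.2234, 0.1408], E[r] = -0.0581, γ^t·E[r] = -0.038138, running G = 0.466451
t=5: π = [0.1921, 0.1679, 0.2757, 0.2230, 0.1412], E[r] = -0.0594, γ^t·E[r] = -0.035099, running G = 0.431352
t=6: π = [0.1922, 0.1683, 0.2753, 0.2231, 0.1411], E[r] = -0.0591, γ^t·E[r] = -0.031398, running G = 0.399954
t=7: π = [0.1922, 0.1682, 0.2754, 0.2231, 0.1412], E[r] = -0.0592, γ^t·E[r] = -0.028308, running G = 0.371646
t=8: π = [0.1922, 0.1682, 0.2753, 0.2231, 0.1411], E[r] = -0.0592, γ^t·E[r] = -0.025464, running G = 0.346181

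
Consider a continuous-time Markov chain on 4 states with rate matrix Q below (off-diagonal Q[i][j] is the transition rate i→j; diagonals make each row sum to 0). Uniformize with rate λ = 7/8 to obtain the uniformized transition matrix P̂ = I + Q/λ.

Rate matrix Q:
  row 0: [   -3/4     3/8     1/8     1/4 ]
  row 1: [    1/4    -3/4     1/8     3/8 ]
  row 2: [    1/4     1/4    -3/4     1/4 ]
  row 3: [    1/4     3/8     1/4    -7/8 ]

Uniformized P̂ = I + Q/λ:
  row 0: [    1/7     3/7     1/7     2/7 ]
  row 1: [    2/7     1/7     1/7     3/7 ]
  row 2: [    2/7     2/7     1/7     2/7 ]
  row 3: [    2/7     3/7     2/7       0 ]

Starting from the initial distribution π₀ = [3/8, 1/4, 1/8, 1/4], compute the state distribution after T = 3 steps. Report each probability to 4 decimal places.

t=0: π = [0.3750, 0.2500, 0.1250, 0.2500]
t=1: π = [0.2321, 0.3393, 0.1786, 0.2500]
t=2: π = [0.2526, 0.3061, 0.1786, 0.2628]
t=3: π = [0.2496, 0.3156, 0.1804, 0.2544]

π = [0.2496, 0.3156, 0.1804, 0.2544]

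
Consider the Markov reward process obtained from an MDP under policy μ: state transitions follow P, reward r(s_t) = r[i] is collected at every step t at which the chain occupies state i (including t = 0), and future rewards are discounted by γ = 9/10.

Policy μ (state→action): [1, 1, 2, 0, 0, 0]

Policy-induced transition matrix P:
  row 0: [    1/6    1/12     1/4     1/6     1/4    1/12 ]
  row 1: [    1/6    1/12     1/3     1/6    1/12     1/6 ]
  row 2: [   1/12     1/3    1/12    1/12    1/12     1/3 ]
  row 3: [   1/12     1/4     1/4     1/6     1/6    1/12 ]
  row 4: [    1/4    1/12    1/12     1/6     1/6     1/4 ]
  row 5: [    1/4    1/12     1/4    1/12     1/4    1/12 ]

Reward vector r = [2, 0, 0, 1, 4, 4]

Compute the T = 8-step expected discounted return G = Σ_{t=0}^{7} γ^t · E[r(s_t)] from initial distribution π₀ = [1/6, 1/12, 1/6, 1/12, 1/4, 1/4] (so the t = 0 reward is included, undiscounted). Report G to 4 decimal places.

G = 11.0972

t=0: π = [0.1667, 0.0833, 0.1667, 0.0833, 0.2500, 0.2500], E[r] = 2.4167, γ^t·E[r] = 2.416667, running G = 2.416667
t=1: π = [0.1875, 0.1389, 0.1875, 0.1319, 0.1806, 0.1736], E[r] = 1.9236, γ^t·E[r] = 1.731250, running G = 4.147917
t=2: π = [0.1696, 0.1522, 0.2002, 0.1366, 0.1696, 0.1719], E[r] = 1.8414, γ^t·E[r] = 1.491563, running G = 5.639479
t=3: π = [0.1671, 0.1562, 0.2011, 0.1357, 0.1658, 0.1743], E[r] = 1.8301, γ^t·E[r] = 1.334145, running G = 6.973624
t=4: π = [0.1669, 0.1562, 0.2019, 0.1354, 0.1653, 0.1742], E[r] = 1.8276, γ^t·E[r] = 1.199095, running G = 8.172719
t=5: π = [0.1669, 0.1564, 0.2018, 0.1353, 0.1653, 0.1744], E[r] = 1.8276, γ^t·E[r] = 1.079173, running G = 9.251892
t=6: π = [0.1669, 0.1563, 0.2019, 0.1353, 0.1653, 0.1744], E[r] = 1.8275, γ^t·E[r] = 0.971223, running G = 10.223115
t=7: π = [0.1669, 0.1563, 0.2018, 0.1353, 0.1653, 0.1744], E[r] = 1.8275, γ^t·E[r] = 0.874107, running G = 11.097222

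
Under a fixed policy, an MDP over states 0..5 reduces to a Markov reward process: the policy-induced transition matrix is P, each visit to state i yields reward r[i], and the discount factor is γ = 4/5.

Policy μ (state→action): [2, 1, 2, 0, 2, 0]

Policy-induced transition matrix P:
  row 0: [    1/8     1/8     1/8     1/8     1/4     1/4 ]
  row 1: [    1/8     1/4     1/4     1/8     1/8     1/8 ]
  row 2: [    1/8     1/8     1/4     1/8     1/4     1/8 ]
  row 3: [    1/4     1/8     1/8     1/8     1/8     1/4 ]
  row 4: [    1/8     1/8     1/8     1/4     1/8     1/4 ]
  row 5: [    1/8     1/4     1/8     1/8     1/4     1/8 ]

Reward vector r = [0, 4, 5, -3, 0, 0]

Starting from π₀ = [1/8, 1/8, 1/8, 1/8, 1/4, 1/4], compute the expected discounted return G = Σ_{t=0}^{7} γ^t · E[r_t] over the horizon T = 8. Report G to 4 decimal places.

t=0: π = [0.1250, 0.1250, 0.1250, 0.1250, 0.2500, 0.2500], E[r] = 0.7500, γ^t·E[r] = 0.750000, running G = 0.750000
t=1: π = [0.1406, 0.1719, 0.1563, 0.1563, 0.1875, 0.1875], E[r] = 1.0000, γ^t·E[r] = 0.800000, running G = 1.550000
t=2: π = [0.1445, 0.1699, 0.1660, 0.1484, 0.1855, 0.1855], E[r] = 1.0645, γ^t·E[r] = 0.681250, running G = 2.231250
t=3: π = [0.1436, 0.1694, 0.1670, 0.1482, 0.1870, 0.1848], E[r] = 1.0681, γ^t·E[r] = 0.546875, running G = 2.778125
t=4: π = [0.1435, 0.1693, 0.1671, 0.1484, 0.1869, 0.1848], E[r] = 1.0673, γ^t·E[r] = 0.437150, running G = 3.215275
t=5: π = [0.1435, 0.1693, 0.1670, 0.1484, 0.1869, 0.1849], E[r] = 1.0672, γ^t·E[r] = 0.349693, running G = 3.564968
t=6: π = [0.1435, 0.1693, 0.1670, 0.1484, 0.1869, 0.1849], E[r] = 1.0672, γ^t·E[r] = 0.279748, running G = 3.844715
t=7: π = [0.1435, 0.1693, 0.1670, 0.1484, 0.1869, 0.1849], E[r] = 1.0672, γ^t·E[r] = 0.223798, running G = 4.068513

G = 4.0685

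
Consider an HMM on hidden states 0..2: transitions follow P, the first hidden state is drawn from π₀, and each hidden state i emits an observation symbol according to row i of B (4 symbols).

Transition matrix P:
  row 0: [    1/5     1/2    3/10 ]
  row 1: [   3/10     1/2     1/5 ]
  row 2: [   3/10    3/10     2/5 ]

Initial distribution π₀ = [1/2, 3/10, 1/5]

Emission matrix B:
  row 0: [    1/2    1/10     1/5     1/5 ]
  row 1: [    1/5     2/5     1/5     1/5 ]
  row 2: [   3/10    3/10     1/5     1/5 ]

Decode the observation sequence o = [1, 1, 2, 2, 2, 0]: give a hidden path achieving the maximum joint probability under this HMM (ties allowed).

t=0: δ = [5.000e-02, 1.200e-01, 6.000e-02]  (obs o_0=1)
t=1: δ = [3.600e-03, 2.400e-02, 7.200e-03]  ψ = [1, 1, 1]  (obs o_1=1)
t=2: δ = [1.440e-03, 2.400e-03, 9.600e-04]  ψ = [1, 1, 1]  (obs o_2=2)
t=3: δ = [1.440e-04, 2.400e-04, 9.600e-05]  ψ = [1, 1, 1]  (obs o_3=2)
t=4: δ = [1.440e-05, 2.400e-05, 9.600e-06]  ψ = [1, 1, 1]  (obs o_4=2)
t=5: δ = [3.600e-06, 2.400e-06, 1.440e-06]  ψ = [1, 1, 1]  (obs o_5=0)
backtrack: best end state = 0; path = [1, 1, 1, 1, 1, 0]

path = [1, 1, 1, 1, 1, 0]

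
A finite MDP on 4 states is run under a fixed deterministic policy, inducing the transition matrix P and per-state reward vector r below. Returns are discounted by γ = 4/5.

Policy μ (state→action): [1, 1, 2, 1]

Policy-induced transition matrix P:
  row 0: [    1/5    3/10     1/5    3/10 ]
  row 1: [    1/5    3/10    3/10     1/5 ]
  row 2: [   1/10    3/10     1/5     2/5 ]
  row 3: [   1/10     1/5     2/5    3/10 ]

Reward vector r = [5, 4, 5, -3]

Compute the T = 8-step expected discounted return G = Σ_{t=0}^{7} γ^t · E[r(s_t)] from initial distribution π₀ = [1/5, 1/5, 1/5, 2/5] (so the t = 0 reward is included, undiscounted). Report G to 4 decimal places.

G = 8.9297

t=0: π = [0.2000, 0.2000, 0.2000, 0.4000], E[r] = 1.6000, γ^t·E[r] = 1.600000, running G = 1.600000
t=1: π = [0.1400, 0.2600, 0.3000, 0.3000], E[r] = 2.3400, γ^t·E[r] = 1.872000, running G = 3.472000
t=2: π = [0.1400, 0.2700, 0.2860, 0.3040], E[r] = 2.2980, γ^t·E[r] = 1.470720, running G = 4.942720
t=3: π = [0.1410, 0.2696, 0.2878, 0.3016], E[r] = 2.3176, γ^t·E[r] = 1.186611, running G = 6.129331
t=4: π = [0.1411, 0.2698, 0.2873, 0.3018], E[r] = 2.3156, γ^t·E[r] = 0.948470, running G = 7.077801
t=5: π = [0.1411, 0.2698, 0.2873, 0.3017], E[r] = 2.3162, γ^t·E[r] = 0.758982, running G = 7.836783
t=6: π = [0.1411, 0.2698, 0.2873, 0.3018], E[r] = 2.3162, γ^t·E[r] = 0.607165, running G = 8.443948
t=7: π = [0.1411, 0.2698, 0.2873, 0.3018], E[r] = 2.3162, γ^t·E[r] = 0.485736, running G = 8.929684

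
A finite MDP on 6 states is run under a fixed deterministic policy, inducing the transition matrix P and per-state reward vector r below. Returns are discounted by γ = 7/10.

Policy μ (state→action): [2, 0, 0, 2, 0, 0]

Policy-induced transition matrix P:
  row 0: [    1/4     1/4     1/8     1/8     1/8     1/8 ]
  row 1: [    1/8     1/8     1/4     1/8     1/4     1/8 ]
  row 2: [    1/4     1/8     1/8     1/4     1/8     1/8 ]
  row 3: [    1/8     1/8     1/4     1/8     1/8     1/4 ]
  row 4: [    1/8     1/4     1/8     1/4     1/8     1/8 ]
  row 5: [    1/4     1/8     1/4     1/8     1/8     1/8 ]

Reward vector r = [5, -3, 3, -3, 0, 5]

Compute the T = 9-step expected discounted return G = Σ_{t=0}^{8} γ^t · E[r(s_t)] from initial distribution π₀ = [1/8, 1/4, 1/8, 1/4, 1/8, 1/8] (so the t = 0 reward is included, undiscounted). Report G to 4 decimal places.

G = 2.8889

t=0: π = [0.1250, 0.2500, 0.1250, 0.2500, 0.1250, 0.1250], E[r] = 0.1250, γ^t·E[r] = 0.125000, running G = 0.125000
t=1: π = [0.1719, 0.1563, 0.2031, 0.1563, 0.1563, 0.1563], E[r] = 1.3125, γ^t·E[r] = 0.918750, running G = 1.043750
t=2: π = [0.1914, 0.1660, 0.1836, 0.1699, 0.1445, 0.1445], E[r] = 1.2227, γ^t·E[r] = 0.599102, running G = 1.642852
t=3: π = [0.1899, 0.1670, 0.1851, 0.1660, 0.1458, 0.1462], E[r] = 1.2371, γ^t·E[r] = 0.424312, running G = 2.067163
t=4: π = [0.1902, 0.1670, 0.1849, 0.1664, 0.1459, 0.1458], E[r] = 1.2343, γ^t·E[r] = 0.296359, running G = 2.363522
t=5: π = [0.1901, 0.1670, 0.1849, 0.1663, 0.1459, 0.1458], E[r] = 1.2341, γ^t·E[r] = 0.207411, running G = 2.570933
t=6: π = [0.1901, 0.1670, 0.1849, 0.1663, 0.1459, 0.1458], E[r] = 1.2341, γ^t·E[r] = 0.145192, running G = 2.716125
t=7: π = [0.1901, 0.1670, 0.1849, 0.1663, 0.1459, 0.1458], E[r] = 1.2341, γ^t·E[r] = 0.101634, running G = 2.817758
t=8: π = [0.1901, 0.1670, 0.1849, 0.1663, 0.1459, 0.1458], E[r] = 1.2341, γ^t·E[r] = 0.071144, running G = 2.888902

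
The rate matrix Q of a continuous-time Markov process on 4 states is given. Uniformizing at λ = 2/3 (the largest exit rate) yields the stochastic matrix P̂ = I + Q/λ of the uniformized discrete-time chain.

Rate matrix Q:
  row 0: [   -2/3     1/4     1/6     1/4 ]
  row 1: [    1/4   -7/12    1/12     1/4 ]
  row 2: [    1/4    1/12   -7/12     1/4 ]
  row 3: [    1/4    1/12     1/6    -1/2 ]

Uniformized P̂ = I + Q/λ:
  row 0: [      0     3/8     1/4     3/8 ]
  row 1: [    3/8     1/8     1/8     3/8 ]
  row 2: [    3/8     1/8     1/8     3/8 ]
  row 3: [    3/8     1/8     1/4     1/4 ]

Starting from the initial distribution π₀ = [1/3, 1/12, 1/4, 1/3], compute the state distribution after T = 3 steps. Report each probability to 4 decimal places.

t=0: π = [0.3333, 0.0833, 0.2500, 0.3333]
t=1: π = [0.2500, 0.2083, 0.2083, 0.3333]
t=2: π = [0.2813, 0.1875, 0.1979, 0.3333]
t=3: π = [0.2695, 0.1953, 0.2018, 0.3333]

π = [0.2695, 0.1953, 0.2018, 0.3333]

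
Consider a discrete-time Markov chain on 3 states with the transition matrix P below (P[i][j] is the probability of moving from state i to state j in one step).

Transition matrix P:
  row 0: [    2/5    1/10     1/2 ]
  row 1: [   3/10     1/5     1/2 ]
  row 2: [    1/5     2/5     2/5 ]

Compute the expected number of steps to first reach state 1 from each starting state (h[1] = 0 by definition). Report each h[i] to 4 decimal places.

h = [4.2308, 0.0000, 3.0769]

First-step conditioning: h[1] = 0; for i ≠ 1, h[i] = 1 + Σ_k P[i][k]·h[k].
  h[0] = 1 + 2/5·h[0] + 1/2·h[2]
  h[2] = 1 + 1/5·h[0] + 2/5·h[2]
Solving the 2×2 linear system over states ≠ 1 gives exactly h = [55/13, 0, 40/13] (h[1] = 0 is the target).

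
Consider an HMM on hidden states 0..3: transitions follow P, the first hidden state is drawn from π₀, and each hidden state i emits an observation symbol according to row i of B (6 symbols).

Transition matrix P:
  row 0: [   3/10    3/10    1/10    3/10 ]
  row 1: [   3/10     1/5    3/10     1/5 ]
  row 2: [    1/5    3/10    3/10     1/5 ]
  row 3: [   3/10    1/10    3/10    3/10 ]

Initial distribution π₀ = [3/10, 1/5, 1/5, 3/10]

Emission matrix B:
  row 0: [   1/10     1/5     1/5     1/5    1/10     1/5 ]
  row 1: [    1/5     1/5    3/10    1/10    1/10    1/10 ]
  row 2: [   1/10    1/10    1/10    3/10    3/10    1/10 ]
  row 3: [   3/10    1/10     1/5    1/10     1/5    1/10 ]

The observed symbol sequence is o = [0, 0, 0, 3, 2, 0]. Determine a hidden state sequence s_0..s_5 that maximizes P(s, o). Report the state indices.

t=0: δ = [3.000e-02, 4.000e-02, 2.000e-02, 9.000e-02]  (obs o_0=0)
t=1: δ = [2.700e-03, 1.800e-03, 2.700e-03, 8.100e-03]  ψ = [3, 0, 3, 3]  (obs o_1=0)
t=2: δ = [2.430e-04, 1.620e-04, 2.430e-04, 7.290e-04]  ψ = [3, 0, 3, 3]  (obs o_2=0)
t=3: δ = [4.374e-05, 7.290e-06, 6.561e-05, 2.187e-05]  ψ = [3, 0, 3, 3]  (obs o_3=3)
t=4: δ = [2.624e-06, 5.905e-06, 1.968e-06, 2.624e-06]  ψ = [0, 2, 2, 0]  (obs o_4=2)
t=5: δ = [1.771e-07, 2.362e-07, 1.771e-07, 3.543e-07]  ψ = [1, 1, 1, 1]  (obs o_5=0)
backtrack: best end state = 3; path = [3, 3, 3, 2, 1, 3]

path = [3, 3, 3, 2, 1, 3]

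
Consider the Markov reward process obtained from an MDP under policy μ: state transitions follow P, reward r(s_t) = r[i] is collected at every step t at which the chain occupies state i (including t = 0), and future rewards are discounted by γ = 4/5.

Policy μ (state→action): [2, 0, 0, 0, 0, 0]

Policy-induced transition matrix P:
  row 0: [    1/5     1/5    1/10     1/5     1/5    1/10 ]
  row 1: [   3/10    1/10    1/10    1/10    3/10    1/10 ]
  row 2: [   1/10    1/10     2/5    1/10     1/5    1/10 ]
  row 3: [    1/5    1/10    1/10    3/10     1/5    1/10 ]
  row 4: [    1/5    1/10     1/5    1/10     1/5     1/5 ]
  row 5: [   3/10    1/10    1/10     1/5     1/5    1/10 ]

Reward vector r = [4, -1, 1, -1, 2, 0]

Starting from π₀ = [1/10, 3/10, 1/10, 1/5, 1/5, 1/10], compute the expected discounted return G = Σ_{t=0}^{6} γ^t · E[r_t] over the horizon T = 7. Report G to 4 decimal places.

t=0: π = [0.1000, 0.3000, 0.1000, 0.2000, 0.2000, 0.1000], E[r] = 0.4000, γ^t·E[r] = 0.400000, running G = 0.400000
t=1: π = [0.2300, 0.1100, 0.1500, 0.1600, 0.2300, 0.1200], E[r] = 1.2600, γ^t·E[r] = 1.008000, running G = 1.408000
t=2: π = [0.2080, 0.1230, 0.1680, 0.1670, 0.2110, 0.1230], E[r] = 1.1320, γ^t·E[r] = 0.724480, running G = 2.132480
t=3: π = [0.2078, 0.1208, 0.1715, 0.1665, 0.2123, 0.1211], E[r] = 1.1400, γ^t·E[r] = 0.583680, running G = 2.716160
t=4: π = [0.2070, 0.1208, 0.1727, 0.1662, 0.2121, 0.1212], E[r] = 1.1380, γ^t·E[r] = 0.466137, running G = 3.182297
t=5: π = [0.2069, 0.1207, 0.1730, 0.1661, 0.2121, 0.1212], E[r] = 1.1381, γ^t·E[r] = 0.372943, running G = 3.555240
t=6: π = [0.2069, 0.1207, 0.1731, 0.1660, 0.2121, 0.1212], E[r] = 1.1381, γ^t·E[r] = 0.298344, running G = 3.853584

G = 3.8536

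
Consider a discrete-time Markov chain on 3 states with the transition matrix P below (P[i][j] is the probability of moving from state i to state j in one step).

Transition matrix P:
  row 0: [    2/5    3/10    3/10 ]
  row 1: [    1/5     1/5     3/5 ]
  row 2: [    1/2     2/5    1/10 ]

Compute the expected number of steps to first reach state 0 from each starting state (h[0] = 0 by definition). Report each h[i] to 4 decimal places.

First-step conditioning: h[0] = 0; for i ≠ 0, h[i] = 1 + Σ_k P[i][k]·h[k].
  h[1] = 1 + 1/5·h[1] + 3/5·h[2]
  h[2] = 1 + 2/5·h[1] + 1/10·h[2]
Solving the 2×2 linear system over states ≠ 0 gives exactly h = [0, 25/8, 5/2] (h[0] = 0 is the target).

h = [0.0000, 3.1250, 2.5000]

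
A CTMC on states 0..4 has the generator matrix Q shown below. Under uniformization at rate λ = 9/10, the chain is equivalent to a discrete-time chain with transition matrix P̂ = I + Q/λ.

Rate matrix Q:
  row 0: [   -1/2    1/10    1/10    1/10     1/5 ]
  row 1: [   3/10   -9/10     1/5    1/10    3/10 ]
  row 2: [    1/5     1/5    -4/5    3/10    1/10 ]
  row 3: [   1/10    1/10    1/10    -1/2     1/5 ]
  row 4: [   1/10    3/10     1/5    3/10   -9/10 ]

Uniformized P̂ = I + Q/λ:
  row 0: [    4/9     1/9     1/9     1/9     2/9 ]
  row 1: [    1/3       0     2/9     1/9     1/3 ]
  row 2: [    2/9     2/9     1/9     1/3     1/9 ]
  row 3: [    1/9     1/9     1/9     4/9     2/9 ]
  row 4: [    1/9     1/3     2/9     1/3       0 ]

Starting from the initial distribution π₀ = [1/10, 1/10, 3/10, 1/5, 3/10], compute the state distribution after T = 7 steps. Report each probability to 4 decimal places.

t=0: π = [0.1000, 0.1000, 0.3000, 0.2000, 0.3000]
t=1: π = [0.2000, 0.2000, 0.1556, 0.3111, 0.1333]
t=2: π = [0.2395, 0.1358, 0.1481, 0.2790, 0.1975]
t=3: π = [0.2376, 0.1564, 0.1481, 0.2809, 0.1770]
t=4: π = [0.2415, 0.1495, 0.1481, 0.2770, 0.1838]
t=5: π = [0.2413, 0.1518, 0.1481, 0.2772, 0.1815]
t=6: π = [0.2417, 0.1510, 0.1481, 0.2768, 0.1823]
t=7: π = [0.2417, 0.1513, 0.1481, 0.2768, 0.1820]

π = [0.2417, 0.1513, 0.1481, 0.2768, 0.1820]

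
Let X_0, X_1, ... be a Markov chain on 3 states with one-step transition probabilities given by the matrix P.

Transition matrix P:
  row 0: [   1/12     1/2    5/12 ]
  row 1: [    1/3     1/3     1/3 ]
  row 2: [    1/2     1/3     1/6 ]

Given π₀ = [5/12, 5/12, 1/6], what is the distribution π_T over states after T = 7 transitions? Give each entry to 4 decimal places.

π = [0.3076, 0.3847, 0.3077]

t=0: π = [0.4167, 0.4167, 0.1667]
t=1: π = [0.2569, 0.4028, 0.3403]
t=2: π = [0.3258, 0.3762, 0.2980]
t=3: π = [0.3016, 0.3876, 0.3108]
t=4: π = [0.3097, 0.3836, 0.3067]
t=5: π = [0.3070, 0.3850, 0.3080]
t=6: π = [0.3079, 0.3845, 0.3076]
t=7: π = [0.3076, 0.3847, 0.3077]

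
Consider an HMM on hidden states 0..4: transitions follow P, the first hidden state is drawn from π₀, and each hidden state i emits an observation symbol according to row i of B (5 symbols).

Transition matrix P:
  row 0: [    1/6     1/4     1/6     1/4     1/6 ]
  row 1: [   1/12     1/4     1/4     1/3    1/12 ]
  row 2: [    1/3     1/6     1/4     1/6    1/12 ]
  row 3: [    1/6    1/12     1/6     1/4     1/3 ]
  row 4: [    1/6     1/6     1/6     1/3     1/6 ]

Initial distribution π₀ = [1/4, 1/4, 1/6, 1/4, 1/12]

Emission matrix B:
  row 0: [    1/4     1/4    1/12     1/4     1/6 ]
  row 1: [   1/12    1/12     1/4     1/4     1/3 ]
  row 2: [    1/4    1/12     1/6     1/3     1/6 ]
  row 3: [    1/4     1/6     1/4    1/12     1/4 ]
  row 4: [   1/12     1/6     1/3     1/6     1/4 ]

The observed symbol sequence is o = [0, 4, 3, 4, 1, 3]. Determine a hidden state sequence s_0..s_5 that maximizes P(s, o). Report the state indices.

t=0: δ = [6.250e-02, 2.083e-02, 4.167e-02, 6.250e-02, 6.944e-03]  (obs o_0=0)
t=1: δ = [2.315e-03, 5.208e-03, 1.736e-03, 3.906e-03, 5.208e-03]  ψ = [2, 0, 0, 0, 3]  (obs o_1=4)
t=2: δ = [2.170e-04, 3.255e-04, 4.340e-04, 1.447e-04, 2.170e-04]  ψ = [4, 1, 1, 1, 3]  (obs o_2=3)
t=3: δ = [2.411e-05, 2.713e-05, 1.808e-05, 2.713e-05, 1.206e-05]  ψ = [2, 1, 2, 1, 3]  (obs o_3=4)
t=4: δ = [1.507e-06, 5.651e-07, 5.651e-07, 1.507e-06, 1.507e-06]  ψ = [2, 1, 1, 1, 3]  (obs o_4=1)
t=5: δ = [6.279e-08, 9.419e-08, 8.372e-08, 4.186e-08, 8.372e-08]  ψ = [0, 0, 0, 4, 3]  (obs o_5=3)
backtrack: best end state = 1; path = [0, 1, 2, 2, 0, 1]

path = [0, 1, 2, 2, 0, 1]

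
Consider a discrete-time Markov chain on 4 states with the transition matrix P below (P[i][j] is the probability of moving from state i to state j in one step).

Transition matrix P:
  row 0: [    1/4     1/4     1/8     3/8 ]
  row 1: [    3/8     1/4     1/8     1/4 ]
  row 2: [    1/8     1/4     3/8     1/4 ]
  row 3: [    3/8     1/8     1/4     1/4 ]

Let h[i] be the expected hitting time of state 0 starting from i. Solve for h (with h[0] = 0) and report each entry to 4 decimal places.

First-step conditioning: h[0] = 0; for i ≠ 0, h[i] = 1 + Σ_k P[i][k]·h[k].
  h[1] = 1 + 1/4·h[1] + 1/8·h[2] + 1/4·h[3]
  h[2] = 1 + 1/4·h[1] + 3/8·h[2] + 1/4·h[3]
  h[3] = 1 + 1/8·h[1] + 1/4·h[2] + 1/4·h[3]
Solving the 3×3 linear system over states ≠ 0 gives exactly h = [0, 96/31, 128/31, 100/31] (h[0] = 0 is the target).

h = [0.0000, 3.0968, 4.1290, 3.2258]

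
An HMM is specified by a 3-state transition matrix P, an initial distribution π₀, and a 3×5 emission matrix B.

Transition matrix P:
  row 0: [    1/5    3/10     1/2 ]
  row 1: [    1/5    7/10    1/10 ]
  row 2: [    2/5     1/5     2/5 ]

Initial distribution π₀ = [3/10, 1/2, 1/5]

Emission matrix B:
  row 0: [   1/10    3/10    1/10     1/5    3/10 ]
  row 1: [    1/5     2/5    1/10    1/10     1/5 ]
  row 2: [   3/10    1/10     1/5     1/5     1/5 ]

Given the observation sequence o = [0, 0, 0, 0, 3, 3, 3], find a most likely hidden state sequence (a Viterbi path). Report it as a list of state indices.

t=0: δ = [3.000e-02, 1.000e-01, 6.000e-02]  (obs o_0=0)
t=1: δ = [2.400e-03, 1.400e-02, 7.200e-03]  ψ = [2, 1, 2]  (obs o_1=0)
t=2: δ = [2.880e-04, 1.960e-03, 8.640e-04]  ψ = [2, 1, 2]  (obs o_2=0)
t=3: δ = [3.920e-05, 2.744e-04, 1.037e-04]  ψ = [1, 1, 2]  (obs o_3=0)
t=4: δ = [1.098e-05, 1.921e-05, 8.294e-06]  ψ = [1, 1, 2]  (obs o_4=3)
t=5: δ = [7.683e-07, 1.345e-06, 1.098e-06]  ψ = [1, 1, 0]  (obs o_5=3)
t=6: δ = [8.781e-08, 9.412e-08, 8.781e-08]  ψ = [2, 1, 2]  (obs o_6=3)
backtrack: best end state = 1; path = [1, 1, 1, 1, 1, 1, 1]

path = [1, 1, 1, 1, 1, 1, 1]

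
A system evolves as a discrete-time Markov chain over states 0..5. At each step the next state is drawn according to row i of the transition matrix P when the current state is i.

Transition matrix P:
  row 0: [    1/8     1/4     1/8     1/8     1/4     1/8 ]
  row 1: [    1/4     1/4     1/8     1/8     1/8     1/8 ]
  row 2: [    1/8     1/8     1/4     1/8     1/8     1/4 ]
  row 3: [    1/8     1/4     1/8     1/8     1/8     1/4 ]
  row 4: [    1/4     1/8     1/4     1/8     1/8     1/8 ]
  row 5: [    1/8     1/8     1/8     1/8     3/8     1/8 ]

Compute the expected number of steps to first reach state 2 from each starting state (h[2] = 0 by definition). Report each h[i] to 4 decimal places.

First-step conditioning: h[2] = 0; for i ≠ 2, h[i] = 1 + Σ_k P[i][k]·h[k].
  h[0] = 1 + 1/8·h[0] + 1/4·h[1] + 1/8·h[3] + 1/4·h[4] + 1/8·h[5]
  h[1] = 1 + 1/4·h[0] + 1/4·h[1] + 1/8·h[3] + 1/8·h[4] + 1/8·h[5]
  h[3] = 1 + 1/8·h[0] + 1/4·h[1] + 1/8·h[3] + 1/8·h[4] + 1/4·h[5]
  h[4] = 1 + 1/4·h[0] + 1/8·h[1] + 1/8·h[3] + 1/8·h[4] + 1/8·h[5]
  h[5] = 1 + 1/8·h[0] + 1/8·h[1] + 1/8·h[3] + 3/8·h[4] + 1/8·h[5]
Solving the 5×5 linear system over states ≠ 2 gives exactly h = [36352/5457, 12288/1819, 0, 12264/1819, 10752/1819, 35776/5457] (h[2] = 0 is the target).

h = [6.6615, 6.7554, 0.0000, 6.7422, 5.9109, 6.5560]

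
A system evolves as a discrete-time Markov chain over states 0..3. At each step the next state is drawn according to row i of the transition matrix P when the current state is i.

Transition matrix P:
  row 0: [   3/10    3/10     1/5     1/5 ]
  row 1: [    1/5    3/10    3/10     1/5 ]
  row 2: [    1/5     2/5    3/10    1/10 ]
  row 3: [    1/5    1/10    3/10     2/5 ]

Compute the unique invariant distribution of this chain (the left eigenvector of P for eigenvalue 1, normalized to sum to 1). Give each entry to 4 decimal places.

Balance equations π_j = Σ_i π_i·P[i][j]:
  π_0 = 3/10·π_0 + 1/5·π_1 + 1/5·π_2 + 1/5·π_3
  π_1 = 3/10·π_0 + 3/10·π_1 + 2/5·π_2 + 1/10·π_3
  π_2 = 1/5·π_0 + 3/10·π_1 + 3/10·π_2 + 3/10·π_3
  normalize: π_0 + π_1 + π_2 + π_3 = 1
Solving the linear system gives exactly π = [2/9, 41/144, 5/18, 31/144].

π = [0.2222, 0.2847, 0.2778, 0.2153]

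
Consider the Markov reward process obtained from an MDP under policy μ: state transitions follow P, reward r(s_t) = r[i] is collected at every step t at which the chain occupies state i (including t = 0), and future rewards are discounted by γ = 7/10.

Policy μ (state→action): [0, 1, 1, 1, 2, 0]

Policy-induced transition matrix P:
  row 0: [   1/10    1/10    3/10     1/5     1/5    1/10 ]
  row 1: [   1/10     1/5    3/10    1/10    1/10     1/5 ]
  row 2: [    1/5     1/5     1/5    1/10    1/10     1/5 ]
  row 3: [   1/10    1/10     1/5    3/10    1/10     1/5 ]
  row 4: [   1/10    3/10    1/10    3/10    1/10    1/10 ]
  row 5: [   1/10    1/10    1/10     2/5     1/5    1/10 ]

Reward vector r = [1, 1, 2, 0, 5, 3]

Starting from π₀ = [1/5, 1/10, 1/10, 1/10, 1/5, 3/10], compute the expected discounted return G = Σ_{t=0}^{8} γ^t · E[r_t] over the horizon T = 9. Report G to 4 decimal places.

G = 6.3268

t=0: π = [0.2000, 0.1000, 0.1000, 0.1000, 0.2000, 0.3000], E[r] = 2.4000, γ^t·E[r] = 2.400000, running G = 2.400000
t=1: π = [0.1100, 0.1600, 0.1800, 0.2700, 0.1500, 0.1300], E[r] = 1.7700, γ^t·E[r] = 1.239000, running G = 3.639000
t=2: π = [0.1180, 0.1640, 0.1990, 0.2340, 0.1240, 0.1610], E[r] = 1.7830, γ^t·E[r] = 0.873670, running G = 4.512670
t=3: π = [0.1199, 0.1611, 0.1997, 0.2317, 0.1279, 0.1597], E[r] = 1.7990, γ^t·E[r] = 0.617057, running G = 5.129727
t=4: π = [0.1200, 0.1617, 0.1993, 0.2318, 0.1280, 0.1593], E[r] = 1.7979, γ^t·E[r] = 0.431666, running G = 5.561393
t=5: π = [0.1199, 0.1617, 0.1994, 0.2317, 0.1279, 0.1593], E[r] = 1.7980, γ^t·E[r] = 0.302184, running G = 5.863577
t=6: π = [0.1199, 0.1617, 0.1994, 0.2317, 0.1279, 0.1593], E[r] = 1.7980, γ^t·E[r] = 0.211532, running G = 6.075109
t=7: π = [0.1199, 0.1617, 0.1994, 0.2317, 0.1279, 0.1593], E[r] = 1.7980, γ^t·E[r] = 0.148073, running G = 6.223182
t=8: π = [0.1199, 0.1617, 0.1994, 0.2317, 0.1279, 0.1593], E[r] = 1.7980, γ^t·E[r] = 0.103651, running G = 6.326833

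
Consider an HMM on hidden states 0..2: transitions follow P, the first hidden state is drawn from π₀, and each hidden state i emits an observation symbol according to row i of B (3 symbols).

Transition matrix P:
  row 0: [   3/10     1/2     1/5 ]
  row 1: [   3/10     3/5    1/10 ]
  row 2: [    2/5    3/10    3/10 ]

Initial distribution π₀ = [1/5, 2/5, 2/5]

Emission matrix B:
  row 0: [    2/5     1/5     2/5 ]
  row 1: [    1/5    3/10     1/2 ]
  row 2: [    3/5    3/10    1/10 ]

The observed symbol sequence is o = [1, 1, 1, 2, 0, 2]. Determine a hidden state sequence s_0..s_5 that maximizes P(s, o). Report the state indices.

t=0: δ = [4.000e-02, 1.200e-01, 1.200e-01]  (obs o_0=1)
t=1: δ = [9.600e-03, 2.160e-02, 1.080e-02]  ψ = [2, 1, 2]  (obs o_1=1)
t=2: δ = [1.296e-03, 3.888e-03, 9.720e-04]  ψ = [1, 1, 2]  (obs o_2=1)
t=3: δ = [4.666e-04, 1.166e-03, 3.888e-05]  ψ = [1, 1, 1]  (obs o_3=2)
t=4: δ = [1.400e-04, 1.400e-04, 6.998e-05]  ψ = [1, 1, 1]  (obs o_4=0)
t=5: δ = [1.680e-05, 4.199e-05, 2.799e-06]  ψ = [0, 1, 0]  (obs o_5=2)
backtrack: best end state = 1; path = [1, 1, 1, 1, 1, 1]

path = [1, 1, 1, 1, 1, 1]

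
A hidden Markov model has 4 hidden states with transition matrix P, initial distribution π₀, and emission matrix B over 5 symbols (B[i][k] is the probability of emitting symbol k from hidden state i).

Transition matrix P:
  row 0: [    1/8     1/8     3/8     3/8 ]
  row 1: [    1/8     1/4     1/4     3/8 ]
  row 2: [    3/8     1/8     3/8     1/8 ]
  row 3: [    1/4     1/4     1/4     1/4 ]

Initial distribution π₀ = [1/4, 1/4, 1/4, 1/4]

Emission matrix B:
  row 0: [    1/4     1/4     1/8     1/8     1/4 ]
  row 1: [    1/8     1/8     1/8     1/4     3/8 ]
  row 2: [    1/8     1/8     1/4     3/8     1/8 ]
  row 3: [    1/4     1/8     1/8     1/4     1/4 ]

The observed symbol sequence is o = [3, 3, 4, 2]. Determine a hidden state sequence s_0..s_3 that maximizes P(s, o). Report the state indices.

t=0: δ = [3.125e-02, 6.250e-02, 9.375e-02, 6.250e-02]  (obs o_0=3)
t=1: δ = [4.395e-03, 3.906e-03, 1.318e-02, 5.859e-03]  ψ = [2, 1, 2, 1]  (obs o_1=3)
t=2: δ = [1.236e-03, 6.180e-04, 6.180e-04, 4.120e-04]  ψ = [2, 2, 2, 0]  (obs o_2=4)
t=3: δ = [2.897e-05, 1.931e-05, 1.159e-04, 5.794e-05]  ψ = [2, 0, 0, 0]  (obs o_3=2)
backtrack: best end state = 2; path = [2, 2, 0, 2]

path = [2, 2, 0, 2]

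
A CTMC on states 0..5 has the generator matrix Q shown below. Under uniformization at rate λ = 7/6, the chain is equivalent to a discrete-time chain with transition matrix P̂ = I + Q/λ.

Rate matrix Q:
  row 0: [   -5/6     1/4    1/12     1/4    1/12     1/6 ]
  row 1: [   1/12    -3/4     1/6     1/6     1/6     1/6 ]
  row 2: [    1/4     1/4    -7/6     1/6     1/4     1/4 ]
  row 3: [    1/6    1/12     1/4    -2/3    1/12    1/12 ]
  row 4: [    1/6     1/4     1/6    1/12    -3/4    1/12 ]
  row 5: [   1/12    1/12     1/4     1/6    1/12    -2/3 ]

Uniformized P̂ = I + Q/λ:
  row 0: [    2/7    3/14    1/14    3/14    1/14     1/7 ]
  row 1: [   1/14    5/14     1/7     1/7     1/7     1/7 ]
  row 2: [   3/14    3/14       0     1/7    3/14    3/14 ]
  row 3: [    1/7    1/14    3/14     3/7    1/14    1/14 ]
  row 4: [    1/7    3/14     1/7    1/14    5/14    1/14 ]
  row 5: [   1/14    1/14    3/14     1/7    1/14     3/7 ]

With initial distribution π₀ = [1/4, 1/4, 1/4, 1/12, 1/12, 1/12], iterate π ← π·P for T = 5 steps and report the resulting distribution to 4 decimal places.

t=0: π = [0.2500, 0.2500, 0.2500, 0.0833, 0.0833, 0.0833]
t=1: π = [0.1726, 0.2262, 0.1012, 0.1786, 0.1488, 0.1726]
t=2: π = [0.1463, 0.1964, 0.1412, 0.1956, 0.1446, 0.1760]
t=3: π = [0.1472, 0.1893, 0.1388, 0.1989, 0.1469, 0.1789]
t=4: π = [0.1475, 0.1874, 0.1395, 0.1997, 0.1468, 0.1792]
t=5: π = [0.1477, 0.1869, 0.1395, 0.2000, 0.1467, 0.1793]

π = [0.1477, 0.1869, 0.1395, 0.2000, 0.1467, 0.1793]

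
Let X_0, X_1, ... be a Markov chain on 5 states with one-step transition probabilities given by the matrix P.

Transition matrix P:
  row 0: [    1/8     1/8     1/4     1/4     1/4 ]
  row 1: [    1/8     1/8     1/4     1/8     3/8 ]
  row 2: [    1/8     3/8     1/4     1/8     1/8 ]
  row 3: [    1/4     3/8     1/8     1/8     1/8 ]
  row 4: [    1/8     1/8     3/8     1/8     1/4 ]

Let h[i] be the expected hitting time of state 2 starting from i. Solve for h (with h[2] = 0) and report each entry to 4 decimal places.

First-step conditioning: h[2] = 0; for i ≠ 2, h[i] = 1 + Σ_k P[i][k]·h[k].
  h[0] = 1 + 1/8·h[0] + 1/8·h[1] + 1/4·h[3] + 1/4·h[4]
  h[1] = 1 + 1/8·h[0] + 1/8·h[1] + 1/8·h[3] + 3/8·h[4]
  h[3] = 1 + 1/4·h[0] + 3/8·h[1] + 1/8·h[3] + 1/8·h[4]
  h[4] = 1 + 1/8·h[0] + 1/8·h[1] + 1/8·h[3] + 1/4·h[4]
Solving the 4×4 linear system over states ≠ 2 gives exactly h = [4688/1215, 56/15, 0, 5248/1215, 448/135] (h[2] = 0 is the target).

h = [3.8584, 3.7333, 0.0000, 4.3193, 3.3185]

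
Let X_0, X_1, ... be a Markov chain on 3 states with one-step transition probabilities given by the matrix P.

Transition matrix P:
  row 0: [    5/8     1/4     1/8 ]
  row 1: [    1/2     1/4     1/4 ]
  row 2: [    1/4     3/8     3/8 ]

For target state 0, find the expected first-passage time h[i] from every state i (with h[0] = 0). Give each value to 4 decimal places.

h = [0.0000, 2.3333, 3.0000]

First-step conditioning: h[0] = 0; for i ≠ 0, h[i] = 1 + Σ_k P[i][k]·h[k].
  h[1] = 1 + 1/4·h[1] + 1/4·h[2]
  h[2] = 1 + 3/8·h[1] + 3/8·h[2]
Solving the 2×2 linear system over states ≠ 0 gives exactly h = [0, 7/3, 3] (h[0] = 0 is the target).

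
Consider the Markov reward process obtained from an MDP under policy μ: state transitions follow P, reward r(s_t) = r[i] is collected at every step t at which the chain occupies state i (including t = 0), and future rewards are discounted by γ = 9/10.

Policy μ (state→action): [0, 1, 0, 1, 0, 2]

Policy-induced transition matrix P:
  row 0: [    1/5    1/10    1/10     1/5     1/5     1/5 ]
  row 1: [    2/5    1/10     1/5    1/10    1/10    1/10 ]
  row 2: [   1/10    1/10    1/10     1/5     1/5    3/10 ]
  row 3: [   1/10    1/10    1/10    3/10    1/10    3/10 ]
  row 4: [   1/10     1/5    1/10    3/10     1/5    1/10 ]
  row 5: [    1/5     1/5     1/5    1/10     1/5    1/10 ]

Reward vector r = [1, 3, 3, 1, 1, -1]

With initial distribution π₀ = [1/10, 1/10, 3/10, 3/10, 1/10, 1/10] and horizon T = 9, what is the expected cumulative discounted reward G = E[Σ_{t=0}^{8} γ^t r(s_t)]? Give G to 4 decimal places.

t=0: π = [0.1000, 0.1000, 0.3000, 0.3000, 0.1000, 0.1000], E[r] = 1.6000, γ^t·E[r] = 1.600000, running G = 1.600000
t=1: π = [0.1500, 0.1200, 0.1200, 0.2200, 0.1600, 0.2300], E[r] = 1.0200, γ^t·E[r] = 0.918000, running G = 2.518000
t=2: π = [0.1740, 0.1390, 0.1350, 0.2030, 0.1660, 0.1830], E[r] = 1.1820, γ^t·E[r] = 0.957420, running G = 3.475420
t=3: π = [0.1774, 0.1349, 0.1322, 0.2047, 0.1658, 0.1850], E[r] = 1.1642, γ^t·E[r] = 0.848702, running G = 4.324122
t=4: π = [0.1767, 0.1351, 0.1320, 0.2051, 0.1660, 0.1851], E[r] = 1.1639, γ^t·E[r] = 0.763635, running G = 5.087757
t=5: π = [0.1767, 0.1351, 0.1320, 0.2051, 0.1660, 0.1851], E[r] = 1.1641, γ^t·E[r] = 0.687395, running G = 5.775152
t=6: π = [0.1767, 0.1351, 0.1320, 0.2051, 0.1660, 0.1851], E[r] = 1.1641, γ^t·E[r] = 0.618633, running G = 6.393785
t=7: π = [0.1767, 0.1351, 0.1320, 0.2051, 0.1660, 0.1851], E[r] = 1.1641, γ^t·E[r] = 0.556770, running G = 6.950555
t=8: π = [0.1767, 0.1351, 0.1320, 0.2051, 0.1660, 0.1851], E[r] = 1.1641, γ^t·E[r] = 0.501094, running G = 7.451649

G = 7.4516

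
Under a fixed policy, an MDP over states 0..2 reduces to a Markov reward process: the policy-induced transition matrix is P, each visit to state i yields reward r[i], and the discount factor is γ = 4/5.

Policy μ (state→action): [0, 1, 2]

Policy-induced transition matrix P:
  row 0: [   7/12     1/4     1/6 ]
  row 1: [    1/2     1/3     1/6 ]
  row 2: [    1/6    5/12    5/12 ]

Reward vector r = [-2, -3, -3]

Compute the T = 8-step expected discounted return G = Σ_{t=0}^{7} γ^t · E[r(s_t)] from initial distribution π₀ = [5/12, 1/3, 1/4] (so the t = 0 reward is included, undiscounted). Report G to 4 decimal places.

G = -10.6113

t=0: π = [0.4167, 0.3333, 0.2500], E[r] = -2.5833, γ^t·E[r] = -2.583333, running G = -2.583333
t=1: π = [0.4514, 0.3194, 0.2292], E[r] = -2.5486, γ^t·E[r] = -2.038889, running G = -4.622222
t=2: π = [0.4612, 0.3148, 0.2240], E[r] = -2.5388, γ^t·E[r] = -1.624815, running G = -6.247037
t=3: π = [0.4638, 0.3136, 0.2227], E[r] = -2.5362, γ^t·E[r] = -1.298543, running G = -7.545580
t=4: π = [0.4644, 0.3132, 0.2223], E[r] = -2.5356, γ^t·E[r] = -1.038570, running G = -8.584150
t=5: π = [0.4646, 0.3132, 0.2222], E[r] = -2.5354, γ^t·E[r] = -0.830802, running G = -9.414952
t=6: π = [0.4646, 0.3131, 0.2222], E[r] = -2.5354, γ^t·E[r] = -0.664631, running G = -10.079583
t=7: π = [0.4646, 0.3131, 0.2222], E[r] = -2.5354, γ^t·E[r] = -0.531703, running G = -10.611286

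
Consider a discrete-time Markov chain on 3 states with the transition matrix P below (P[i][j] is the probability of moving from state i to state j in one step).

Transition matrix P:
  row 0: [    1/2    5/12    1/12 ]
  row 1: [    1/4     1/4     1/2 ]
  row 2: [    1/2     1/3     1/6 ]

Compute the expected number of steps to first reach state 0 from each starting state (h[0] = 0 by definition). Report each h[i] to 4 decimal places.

h = [0.0000, 2.9091, 2.3636]

First-step conditioning: h[0] = 0; for i ≠ 0, h[i] = 1 + Σ_k P[i][k]·h[k].
  h[1] = 1 + 1/4·h[1] + 1/2·h[2]
  h[2] = 1 + 1/3·h[1] + 1/6·h[2]
Solving the 2×2 linear system over states ≠ 0 gives exactly h = [0, 32/11, 26/11] (h[0] = 0 is the target).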